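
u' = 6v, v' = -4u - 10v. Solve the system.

u(t) = 3c_1e^(-4t) + c_2e^(-6t), v(t) = -2c_1e^(-4t) - c_2e^(-6t)

Coefficient matrix A = [[0, 6], [-4, -10]].
Characteristic polynomial det(A - λI) = λ^2 + 10λ + 24 = 0.
Eigenvalues λ = -4, -6.
For λ=-4: (A-λI) row 1 is [4, 6], so an eigenvector is (3, -2).
For λ=-6: (A-λI) row 1 is [6, 6], so an eigenvector is (1, -1).
General solution: c_1e^(-4t)(3,-2) + c_2e^(-6t)(1,-1).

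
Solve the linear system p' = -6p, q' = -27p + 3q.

p(t) = -c_1e^(-6t), q(t) = -3c_1e^(-6t) + c_2e^(3t)

Coefficient matrix A = [[-6, 0], [-27, 3]].
Characteristic polynomial det(A - λI) = λ^2 + 3λ - 18 = 0.
Eigenvalues λ = -6, 3.
For λ=-6: (A-λI) row 2 is [-27, 9], so an eigenvector is (-1, -3).
For λ=3: (A-λI) row 1 is [-9, 0], so an eigenvector is (0, 1).
General solution: c_1e^(-6t)(-1,-3) + c_2e^(3t)(0,1).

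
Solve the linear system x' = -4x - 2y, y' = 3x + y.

x(t) = -2K_1e^(-t) - K_2e^(-2t), y(t) = 3K_1e^(-t) + K_2e^(-2t)

Coefficient matrix A = [[-4, -2], [3, 1]].
Characteristic polynomial det(A - λI) = λ^2 + 3λ + 2 = 0.
Eigenvalues λ = -1, -2.
For λ=-1: (A-λI) row 1 is [-3, -2], so an eigenvector is (-2, 3).
For λ=-2: (A-λI) row 1 is [-2, -2], so an eigenvector is (-1, 1).
General solution: K_1e^(-t)(-2,3) + K_2e^(-2t)(-1,1).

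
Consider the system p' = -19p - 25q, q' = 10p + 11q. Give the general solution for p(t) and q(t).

Coefficient matrix A = [[-19, -25], [10, 11]].
Characteristic polynomial det(A - λI) = λ^2 + 8λ + 41 = 0.
Eigenvalues λ = -4 ± 5i (complex conjugate pair).
For λ=-4+5i: an eigenvector is (2,-1) - i(-1,1) = (2 + i, -1 - i).
A real fundamental pair from Re and Im of e^((-4+5i)t)v: X_1 = e^(-4t)(cos(5t)·(2,-1) + sin(5t)·(-1,1)), X_2 = e^(-4t)(sin(5t)·(2,-1) - cos(5t)·(-1,1)).
General solution: C_1X_1 + C_2X_2.

p(t) = -C_1e^(-4t)sin(5t) + 2C_1e^(-4t)cos(5t) + 2C_2e^(-4t)sin(5t) + C_2e^(-4t)cos(5t), q(t) = C_1e^(-4t)sin(5t) - C_1e^(-4t)cos(5t) - C_2e^(-4t)sin(5t) - C_2e^(-4t)cos(5t)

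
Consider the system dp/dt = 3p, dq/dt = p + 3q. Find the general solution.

Coefficient matrix A = [[3, 0], [1, 3]].
Characteristic polynomial det(A - λI) = λ^2 - 6λ + 9 = 0.
Single eigenvalue λ = 3 with algebraic multiplicity 2.
Eigenvector v = (0,1); generalized eigenvector w with (A-λI)w=v is (1,-3).
General solution: e^(3t)[C_1·v + C_2·(t·v + w)].

p(t) = C_2e^(3t), q(t) = C_1e^(3t) + C_2te^(3t) - 3C_2e^(3t)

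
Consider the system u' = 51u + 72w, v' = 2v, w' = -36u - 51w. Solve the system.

u(t) = -3C_1e^(3t) + 4C_3e^(-3t), v(t) = C_2e^(2t), w(t) = 2C_1e^(3t) - 3C_3e^(-3t)

Coefficient matrix A = [[51, 0, 72], [0, 2, 0], [-36, 0, -51]].
det(A - λI) = 0 gives eigenvalues λ = 3, 2, -3.
For λ=3: eigenvector (-3,0,2).
For λ=2: eigenvector (0,1,0).
For λ=-3: eigenvector (4,0,-3).
General solution: C_1e^(3t)(-3,0,2) + C_2e^(2t)(0,1,0) + C_3e^(-3t)(4,0,-3).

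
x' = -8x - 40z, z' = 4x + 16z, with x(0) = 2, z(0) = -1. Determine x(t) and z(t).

Coefficient matrix A = [[-8, -40], [4, 16]].
Characteristic polynomial det(A - λI) = λ^2 - 8λ + 32 = 0.
Eigenvalues λ = 4 ± 4i (complex conjugate pair).
For λ=4+4i: an eigenvector is (-1,0) - i(3,-1) = (-1 - 3i, 0 + i).
A real fundamental pair from Re and Im of e^((4+4i)t)v: X_1 = e^(4t)(cos(4t)·(-1,0) + sin(4t)·(3,-1)), X_2 = e^(4t)(sin(4t)·(-1,0) - cos(4t)·(3,-1)).
General solution: C_1X_1 + C_2X_2.
Applying x(0)=2, z(0)=-1 gives C_1=1, C_2=-1.

x(t) = 4e^(4t)sin(4t) + 2e^(4t)cos(4t), z(t) = -e^(4t)sin(4t) - e^(4t)cos(4t)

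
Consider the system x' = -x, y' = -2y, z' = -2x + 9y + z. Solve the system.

Coefficient matrix A = [[-1, 0, 0], [0, -2, 0], [-2, 9, 1]].
det(A - λI) = 0 gives eigenvalues λ = 1, -2, -1.
For λ=1: eigenvector (0,0,1).
For λ=-2: eigenvector (0,1,-3).
For λ=-1: eigenvector (1,0,1).
General solution: K_1e^(t)(0,0,1) + K_2e^(-2t)(0,1,-3) + K_3e^(-t)(1,0,1).

x(t) = K_3e^(-t), y(t) = K_2e^(-2t), z(t) = K_1e^(t) - 3K_2e^(-2t) + K_3e^(-t)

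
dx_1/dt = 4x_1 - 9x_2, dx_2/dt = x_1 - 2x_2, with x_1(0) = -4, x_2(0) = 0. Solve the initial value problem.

x_1(t) = -12te^(t) - 4e^(t), x_2(t) = -4te^(t)

Coefficient matrix A = [[4, -9], [1, -2]].
Characteristic polynomial det(A - λI) = λ^2 - 2λ + 1 = 0.
Single eigenvalue λ = 1 with algebraic multiplicity 2.
Eigenvector v = (-3,-1); generalized eigenvector w with (A-λI)w=v is (-1,0).
General solution: e^(t)[C_1·v + C_2·(t·v + w)].
Applying x_1(0)=-4, x_2(0)=0 gives C_1=0, C_2=4.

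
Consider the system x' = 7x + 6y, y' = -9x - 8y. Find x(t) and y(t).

x(t) = 2C_1e^(-2t) + C_2e^(t), y(t) = -3C_1e^(-2t) - C_2e^(t)

Coefficient matrix A = [[7, 6], [-9, -8]].
Characteristic polynomial det(A - λI) = λ^2 + λ - 2 = 0.
Eigenvalues λ = -2, 1.
For λ=-2: (A-λI) row 1 is [9, 6], so an eigenvector is (2, -3).
For λ=1: (A-λI) row 1 is [6, 6], so an eigenvector is (1, -1).
General solution: C_1e^(-2t)(2,-3) + C_2e^(t)(1,-1).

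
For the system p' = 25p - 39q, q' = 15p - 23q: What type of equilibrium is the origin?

unstable spiral

A = [[25,-39],[15,-23]]; det(A-λI) = λ^2 - 2λ + 10.
λ = 1 ± 3i: positive real part.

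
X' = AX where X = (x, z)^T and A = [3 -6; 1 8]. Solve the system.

Coefficient matrix A = [[3, -6], [1, 8]].
Characteristic polynomial det(A - λI) = λ^2 - 11λ + 30 = 0.
Eigenvalues λ = 5, 6.
For λ=5: (A-λI) row 1 is [-2, -6], so an eigenvector is (3, -1).
For λ=6: (A-λI) row 1 is [-3, -6], so an eigenvector is (2, -1).
General solution: C_1e^(5t)(3,-1) + C_2e^(6t)(2,-1).

x(t) = 3C_1e^(5t) + 2C_2e^(6t), z(t) = -C_1e^(5t) - C_2e^(6t)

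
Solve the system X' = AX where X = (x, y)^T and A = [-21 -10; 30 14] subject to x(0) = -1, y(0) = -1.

x(t) = 5e^(-t) - 6e^(-6t), y(t) = -10e^(-t) + 9e^(-6t)

Coefficient matrix A = [[-21, -10], [30, 14]].
Characteristic polynomial det(A - λI) = λ^2 + 7λ + 6 = 0.
Eigenvalues λ = -1, -6.
For λ=-1: (A-λI) row 1 is [-20, -10], so an eigenvector is (-1, 2).
For λ=-6: (A-λI) row 1 is [-15, -10], so an eigenvector is (-2, 3).
General solution: C_1e^(-t)(-1,2) + C_2e^(-6t)(-2,3).
Applying x(0)=-1, y(0)=-1 gives C_1=-5, C_2=3.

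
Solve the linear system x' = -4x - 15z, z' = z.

Coefficient matrix A = [[-4, -15], [0, 1]].
Characteristic polynomial det(A - λI) = λ^2 + 3λ - 4 = 0.
Eigenvalues λ = -4, 1.
For λ=-4: (A-λI) row 1 is [0, -15], so an eigenvector is (-1, 0).
For λ=1: (A-λI) row 1 is [-5, -15], so an eigenvector is (3, -1).
General solution: C_1e^(-4t)(-1,0) + C_2e^(t)(3,-1).

x(t) = -C_1e^(-4t) + 3C_2e^(t), z(t) = -C_2e^(t)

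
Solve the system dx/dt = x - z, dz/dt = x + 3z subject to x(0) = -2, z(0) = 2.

x(t) = -2e^(2t), z(t) = 2e^(2t)

Coefficient matrix A = [[1, -1], [1, 3]].
Characteristic polynomial det(A - λI) = λ^2 - 4λ + 4 = 0.
Single eigenvalue λ = 2 with algebraic multiplicity 2.
Eigenvector v = (-1,1); generalized eigenvector w with (A-λI)w=v is (3,-2).
General solution: e^(2t)[C_1·v + C_2·(t·v + w)].
Applying x(0)=-2, z(0)=2 gives C_1=2, C_2=0.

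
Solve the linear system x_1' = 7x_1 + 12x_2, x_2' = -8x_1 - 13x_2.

Coefficient matrix A = [[7, 12], [-8, -13]].
Characteristic polynomial det(A - λI) = λ^2 + 6λ + 5 = 0.
Eigenvalues λ = -5, -1.
For λ=-5: (A-λI) row 1 is [12, 12], so an eigenvector is (1, -1).
For λ=-1: (A-λI) row 1 is [8, 12], so an eigenvector is (3, -2).
General solution: C_1e^(-5t)(1,-1) + C_2e^(-t)(3,-2).

x_1(t) = C_1e^(-5t) + 3C_2e^(-t), x_2(t) = -C_1e^(-5t) - 2C_2e^(-t)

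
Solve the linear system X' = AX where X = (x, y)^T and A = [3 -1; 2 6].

Coefficient matrix A = [[3, -1], [2, 6]].
Characteristic polynomial det(A - λI) = λ^2 - 9λ + 20 = 0.
Eigenvalues λ = 5, 4.
For λ=5: (A-λI) row 1 is [-2, -1], so an eigenvector is (-1, 2).
For λ=4: (A-λI) row 1 is [-1, -1], so an eigenvector is (1, -1).
General solution: c_1e^(5t)(-1,2) + c_2e^(4t)(1,-1).

x(t) = -c_1e^(5t) + c_2e^(4t), y(t) = 2c_1e^(5t) - c_2e^(4t)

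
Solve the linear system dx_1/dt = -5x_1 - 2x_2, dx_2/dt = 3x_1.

Coefficient matrix A = [[-5, -2], [3, 0]].
Characteristic polynomial det(A - λI) = λ^2 + 5λ + 6 = 0.
Eigenvalues λ = -3, -2.
For λ=-3: (A-λI) row 1 is [-2, -2], so an eigenvector is (1, -1).
For λ=-2: (A-λI) row 1 is [-3, -2], so an eigenvector is (2, -3).
General solution: c_1e^(-3t)(1,-1) + c_2e^(-2t)(2,-3).

x_1(t) = c_1e^(-3t) + 2c_2e^(-2t), x_2(t) = -c_1e^(-3t) - 3c_2e^(-2t)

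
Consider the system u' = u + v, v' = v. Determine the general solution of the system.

Coefficient matrix A = [[1, 1], [0, 1]].
Characteristic polynomial det(A - λI) = λ^2 - 2λ + 1 = 0.
Single eigenvalue λ = 1 with algebraic multiplicity 2.
Eigenvector v = (-1,0); generalized eigenvector w with (A-λI)w=v is (2,-1).
General solution: e^(t)[K_1·v + K_2·(t·v + w)].

u(t) = -K_1e^(t) - K_2te^(t) + 2K_2e^(t), v(t) = -K_2e^(t)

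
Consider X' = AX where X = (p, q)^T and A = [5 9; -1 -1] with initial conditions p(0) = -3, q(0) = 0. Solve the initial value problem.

Coefficient matrix A = [[5, 9], [-1, -1]].
Characteristic polynomial det(A - λI) = λ^2 - 4λ + 4 = 0.
Single eigenvalue λ = 2 with algebraic multiplicity 2.
Eigenvector v = (3,-1); generalized eigenvector w with (A-λI)w=v is (-2,1).
General solution: e^(2t)[C_1·v + C_2·(t·v + w)].
Applying p(0)=-3, q(0)=0 gives C_1=-3, C_2=-3.

p(t) = -9te^(2t) - 3e^(2t), q(t) = 3te^(2t)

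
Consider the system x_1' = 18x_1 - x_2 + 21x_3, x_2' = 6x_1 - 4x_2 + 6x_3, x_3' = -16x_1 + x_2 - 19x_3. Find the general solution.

x_1(t) = K_1e^(-3t) + 4K_2e^(2t) + K_3e^(-4t), x_2(t) = K_2e^(2t) + K_3e^(-4t), x_3(t) = -K_1e^(-3t) - 3K_2e^(2t) - K_3e^(-4t)

Coefficient matrix A = [[18, -1, 21], [6, -4, 6], [-16, 1, -19]].
det(A - λI) = 0 gives eigenvalues λ = -3, 2, -4.
For λ=-3: eigenvector (1,0,-1).
For λ=2: eigenvector (4,1,-3).
For λ=-4: eigenvector (1,1,-1).
General solution: K_1e^(-3t)(1,0,-1) + K_2e^(2t)(4,1,-3) + K_3e^(-4t)(1,1,-1).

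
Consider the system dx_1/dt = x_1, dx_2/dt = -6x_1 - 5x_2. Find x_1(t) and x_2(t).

x_1(t) = C_2e^(t), x_2(t) = -C_1e^(-5t) - C_2e^(t)

Coefficient matrix A = [[1, 0], [-6, -5]].
Characteristic polynomial det(A - λI) = λ^2 + 4λ - 5 = 0.
Eigenvalues λ = -5, 1.
For λ=-5: (A-λI) row 1 is [6, 0], so an eigenvector is (0, -1).
For λ=1: (A-λI) row 2 is [-6, -6], so an eigenvector is (1, -1).
General solution: C_1e^(-5t)(0,-1) + C_2e^(t)(1,-1).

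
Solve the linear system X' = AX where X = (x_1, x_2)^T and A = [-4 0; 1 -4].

Coefficient matrix A = [[-4, 0], [1, -4]].
Characteristic polynomial det(A - λI) = λ^2 + 8λ + 16 = 0.
Single eigenvalue λ = -4 with algebraic multiplicity 2.
Eigenvector v = (0,-1); generalized eigenvector w with (A-λI)w=v is (-1,-3).
General solution: e^(-4t)[K_1·v + K_2·(t·v + w)].

x_1(t) = -K_2e^(-4t), x_2(t) = -K_1e^(-4t) - K_2te^(-4t) - 3K_2e^(-4t)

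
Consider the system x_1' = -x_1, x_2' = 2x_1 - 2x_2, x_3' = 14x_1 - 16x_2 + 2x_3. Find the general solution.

x_1(t) = C_1e^(-t), x_2(t) = 2C_1e^(-t) + C_2e^(-2t), x_3(t) = 6C_1e^(-t) + 4C_2e^(-2t) + C_3e^(2t)

Coefficient matrix A = [[-1, 0, 0], [2, -2, 0], [14, -16, 2]].
det(A - λI) = 0 gives eigenvalues λ = -1, -2, 2.
For λ=-1: eigenvector (1,2,6).
For λ=-2: eigenvector (0,1,4).
For λ=2: eigenvector (0,0,1).
General solution: C_1e^(-t)(1,2,6) + C_2e^(-2t)(0,1,4) + C_3e^(2t)(0,0,1).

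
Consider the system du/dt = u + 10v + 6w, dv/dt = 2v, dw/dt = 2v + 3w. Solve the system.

Coefficient matrix A = [[1, 10, 6], [0, 2, 0], [0, 2, 3]].
det(A - λI) = 0 gives eigenvalues λ = 3, 2, 1.
For λ=3: eigenvector (-3,0,-1).
For λ=2: eigenvector (-2,1,-2).
For λ=1: eigenvector (1,0,0).
General solution: K_1e^(3t)(-3,0,-1) + K_2e^(2t)(-2,1,-2) + K_3e^(t)(1,0,0).

u(t) = -3K_1e^(3t) - 2K_2e^(2t) + K_3e^(t), v(t) = K_2e^(2t), w(t) = -K_1e^(3t) - 2K_2e^(2t)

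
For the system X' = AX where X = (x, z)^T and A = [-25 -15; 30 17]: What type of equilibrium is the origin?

stable spiral

A = [[-25,-15],[30,17]]; det(A-λI) = λ^2 + 8λ + 25.
λ = -4 ± 3i: negative real part.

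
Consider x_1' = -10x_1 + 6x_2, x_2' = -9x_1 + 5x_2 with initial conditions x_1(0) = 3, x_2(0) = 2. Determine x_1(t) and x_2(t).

x_1(t) = -2e^(-t) + 5e^(-4t), x_2(t) = -3e^(-t) + 5e^(-4t)

Coefficient matrix A = [[-10, 6], [-9, 5]].
Characteristic polynomial det(A - λI) = λ^2 + 5λ + 4 = 0.
Eigenvalues λ = -1, -4.
For λ=-1: (A-λI) row 1 is [-9, 6], so an eigenvector is (2, 3).
For λ=-4: (A-λI) row 1 is [-6, 6], so an eigenvector is (1, 1).
General solution: C_1e^(-t)(2,3) + C_2e^(-4t)(1,1).
Applying x_1(0)=3, x_2(0)=2 gives C_1=-1, C_2=5.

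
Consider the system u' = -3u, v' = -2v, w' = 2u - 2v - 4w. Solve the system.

Coefficient matrix A = [[-3, 0, 0], [0, -2, 0], [2, -2, -4]].
det(A - λI) = 0 gives eigenvalues λ = -4, -2, -3.
For λ=-4: eigenvector (0,0,1).
For λ=-2: eigenvector (0,1,-1).
For λ=-3: eigenvector (1,0,2).
General solution: c_1e^(-4t)(0,0,1) + c_2e^(-2t)(0,1,-1) + c_3e^(-3t)(1,0,2).

u(t) = c_3e^(-3t), v(t) = c_2e^(-2t), w(t) = c_1e^(-4t) - c_2e^(-2t) + 2c_3e^(-3t)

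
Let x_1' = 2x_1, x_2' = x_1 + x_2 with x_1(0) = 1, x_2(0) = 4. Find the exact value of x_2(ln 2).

A = [[2,0],[1,1]]; eigenvalues λ = 1, 2.
Eigenvectors: (0,-1) for λ=1, (1,1) for λ=2.
From the initial condition, c_1 = -3, c_2 = 1.
x_2(ln 2) = (-3)(2^1)(-1) + (1)(2^2)(1) = 10.

10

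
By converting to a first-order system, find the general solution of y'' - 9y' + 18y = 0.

y(t) = c_1e^(3t) + c_2e^(6t)

Let x_1 = y, x_2 = y'. Then x_1' = x_2 and x_2' = -18x_1 + 9x_2.
A = [[0,1],[-18,9]]; det(A-λI) = λ^2 - 9λ + 18.
Eigenvalues λ = 3, 6 with eigenvectors (1,3), (1,6).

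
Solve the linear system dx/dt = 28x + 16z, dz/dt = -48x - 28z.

Coefficient matrix A = [[28, 16], [-48, -28]].
Characteristic polynomial det(A - λI) = λ^2 - 16 = 0.
Eigenvalues λ = -4, 4.
For λ=-4: (A-λI) row 1 is [32, 16], so an eigenvector is (-1, 2).
For λ=4: (A-λI) row 1 is [24, 16], so an eigenvector is (2, -3).
General solution: c_1e^(-4t)(-1,2) + c_2e^(4t)(2,-3).

x(t) = -c_1e^(-4t) + 2c_2e^(4t), z(t) = 2c_1e^(-4t) - 3c_2e^(4t)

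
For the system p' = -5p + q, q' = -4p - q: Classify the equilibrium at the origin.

A = [[-5,1],[-4,-1]]; det(A-λI) = λ^2 + 6λ + 9.
repeated λ = -3 with a single eigenvector.

stable improper node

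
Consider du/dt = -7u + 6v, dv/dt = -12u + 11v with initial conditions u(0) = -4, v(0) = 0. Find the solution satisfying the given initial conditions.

u(t) = 4e^(5t) - 8e^(-t), v(t) = 8e^(5t) - 8e^(-t)

Coefficient matrix A = [[-7, 6], [-12, 11]].
Characteristic polynomial det(A - λI) = λ^2 - 4λ - 5 = 0.
Eigenvalues λ = 5, -1.
For λ=5: (A-λI) row 1 is [-12, 6], so an eigenvector is (-1, -2).
For λ=-1: (A-λI) row 1 is [-6, 6], so an eigenvector is (-1, -1).
General solution: K_1e^(5t)(-1,-2) + K_2e^(-t)(-1,-1).
Applying u(0)=-4, v(0)=0 gives K_1=-4, K_2=8.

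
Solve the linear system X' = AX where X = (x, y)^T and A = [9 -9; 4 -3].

Coefficient matrix A = [[9, -9], [4, -3]].
Characteristic polynomial det(A - λI) = λ^2 - 6λ + 9 = 0.
Single eigenvalue λ = 3 with algebraic multiplicity 2.
Eigenvector v = (3,2); generalized eigenvector w with (A-λI)w=v is (-1,-1).
General solution: e^(3t)[C_1·v + C_2·(t·v + w)].

x(t) = 3C_1e^(3t) + 3C_2te^(3t) - C_2e^(3t), y(t) = 2C_1e^(3t) + 2C_2te^(3t) - C_2e^(3t)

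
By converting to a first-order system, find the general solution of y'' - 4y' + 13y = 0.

y(t) = C_1e^(2t)cos(3t) + C_2e^(2t)sin(3t)

Let x_1 = y, x_2 = y'. Then x_1' = x_2 and x_2' = -13x_1 + 4x_2.
A = [[0,1],[-13,4]]; det(A-λI) = λ^2 - 4λ + 13.
Eigenvalues λ = 2 ± 3i.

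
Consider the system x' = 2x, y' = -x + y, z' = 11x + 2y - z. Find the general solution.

x(t) = C_2e^(2t), y(t) = -C_2e^(2t) - C_3e^(t), z(t) = C_1e^(-t) + 3C_2e^(2t) - C_3e^(t)

Coefficient matrix A = [[2, 0, 0], [-1, 1, 0], [11, 2, -1]].
det(A - λI) = 0 gives eigenvalues λ = -1, 2, 1.
For λ=-1: eigenvector (0,0,1).
For λ=2: eigenvector (1,-1,3).
For λ=1: eigenvector (0,-1,-1).
General solution: C_1e^(-t)(0,0,1) + C_2e^(2t)(1,-1,3) + C_3e^(t)(0,-1,-1).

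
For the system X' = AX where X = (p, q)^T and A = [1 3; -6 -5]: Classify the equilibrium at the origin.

stable spiral

A = [[1,3],[-6,-5]]; det(A-λI) = λ^2 + 4λ + 13.
λ = -2 ± 3i: negative real part.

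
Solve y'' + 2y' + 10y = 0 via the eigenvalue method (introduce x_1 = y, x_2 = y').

y(t) = C_1e^(-t)cos(3t) + C_2e^(-t)sin(3t)

Let x_1 = y, x_2 = y'. Then x_1' = x_2 and x_2' = -10x_1 - 2x_2.
A = [[0,1],[-10,-2]]; det(A-λI) = λ^2 + 2λ + 10.
Eigenvalues λ = -1 ± 3i.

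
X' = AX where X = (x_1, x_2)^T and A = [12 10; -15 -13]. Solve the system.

Coefficient matrix A = [[12, 10], [-15, -13]].
Characteristic polynomial det(A - λI) = λ^2 + λ - 6 = 0.
Eigenvalues λ = -3, 2.
For λ=-3: (A-λI) row 1 is [15, 10], so an eigenvector is (2, -3).
For λ=2: (A-λI) row 1 is [10, 10], so an eigenvector is (-1, 1).
General solution: C_1e^(-3t)(2,-3) + C_2e^(2t)(-1,1).

x_1(t) = 2C_1e^(-3t) - C_2e^(2t), x_2(t) = -3C_1e^(-3t) + C_2e^(2t)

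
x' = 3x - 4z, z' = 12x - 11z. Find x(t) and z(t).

x(t) = -C_1e^(-5t) + 2C_2e^(-3t), z(t) = -2C_1e^(-5t) + 3C_2e^(-3t)

Coefficient matrix A = [[3, -4], [12, -11]].
Characteristic polynomial det(A - λI) = λ^2 + 8λ + 15 = 0.
Eigenvalues λ = -5, -3.
For λ=-5: (A-λI) row 1 is [8, -4], so an eigenvector is (-1, -2).
For λ=-3: (A-λI) row 1 is [6, -4], so an eigenvector is (2, 3).
General solution: C_1e^(-5t)(-1,-2) + C_2e^(-3t)(2,3).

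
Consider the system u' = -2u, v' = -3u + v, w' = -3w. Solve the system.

u(t) = c_3e^(-2t), v(t) = c_2e^(t) + c_3e^(-2t), w(t) = c_1e^(-3t)

Coefficient matrix A = [[-2, 0, 0], [-3, 1, 0], [0, 0, -3]].
det(A - λI) = 0 gives eigenvalues λ = -3, 1, -2.
For λ=-3: eigenvector (0,0,1).
For λ=1: eigenvector (0,1,0).
For λ=-2: eigenvector (1,1,0).
General solution: c_1e^(-3t)(0,0,1) + c_2e^(t)(0,1,0) + c_3e^(-2t)(1,1,0).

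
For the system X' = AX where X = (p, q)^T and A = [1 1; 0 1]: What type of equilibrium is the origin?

unstable improper node

A = [[1,1],[0,1]]; det(A-λI) = λ^2 - 2λ + 1.
repeated λ = 1 with a single eigenvector.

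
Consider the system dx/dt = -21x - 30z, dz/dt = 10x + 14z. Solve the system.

x(t) = 2c_1e^(-6t) + 3c_2e^(-t), z(t) = -c_1e^(-6t) - 2c_2e^(-t)

Coefficient matrix A = [[-21, -30], [10, 14]].
Characteristic polynomial det(A - λI) = λ^2 + 7λ + 6 = 0.
Eigenvalues λ = -6, -1.
For λ=-6: (A-λI) row 1 is [-15, -30], so an eigenvector is (2, -1).
For λ=-1: (A-λI) row 1 is [-20, -30], so an eigenvector is (3, -2).
General solution: c_1e^(-6t)(2,-1) + c_2e^(-t)(3,-2).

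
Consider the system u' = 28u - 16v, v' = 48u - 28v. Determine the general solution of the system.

u(t) = K_1e^(-4t) + 2K_2e^(4t), v(t) = 2K_1e^(-4t) + 3K_2e^(4t)

Coefficient matrix A = [[28, -16], [48, -28]].
Characteristic polynomial det(A - λI) = λ^2 - 16 = 0.
Eigenvalues λ = -4, 4.
For λ=-4: (A-λI) row 1 is [32, -16], so an eigenvector is (1, 2).
For λ=4: (A-λI) row 1 is [24, -16], so an eigenvector is (2, 3).
General solution: K_1e^(-4t)(1,2) + K_2e^(4t)(2,3).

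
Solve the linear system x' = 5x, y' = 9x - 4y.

x(t) = -C_1e^(5t), y(t) = -C_1e^(5t) + C_2e^(-4t)

Coefficient matrix A = [[5, 0], [9, -4]].
Characteristic polynomial det(A - λI) = λ^2 - λ - 20 = 0.
Eigenvalues λ = 5, -4.
For λ=5: (A-λI) row 2 is [9, -9], so an eigenvector is (-1, -1).
For λ=-4: (A-λI) row 1 is [9, 0], so an eigenvector is (0, 1).
General solution: C_1e^(5t)(-1,-1) + C_2e^(-4t)(0,1).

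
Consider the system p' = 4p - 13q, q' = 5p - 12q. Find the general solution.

Coefficient matrix A = [[4, -13], [5, -12]].
Characteristic polynomial det(A - λI) = λ^2 + 8λ + 17 = 0.
Eigenvalues λ = -4 ± i (complex conjugate pair).
For λ=-4+i: an eigenvector is (2,1) - i(3,2) = (2 - 3i, 1 - 2i).
A real fundamental pair from Re and Im of e^((-4+i)t)v: X_1 = e^(-4t)(cos(t)·(2,1) + sin(t)·(3,2)), X_2 = e^(-4t)(sin(t)·(2,1) - cos(t)·(3,2)).
General solution: c_1X_1 + c_2X_2.

p(t) = 3c_1e^(-4t)sin(t) + 2c_1e^(-4t)cos(t) + 2c_2e^(-4t)sin(t) - 3c_2e^(-4t)cos(t), q(t) = 2c_1e^(-4t)sin(t) + c_1e^(-4t)cos(t) + c_2e^(-4t)sin(t) - 2c_2e^(-4t)cos(t)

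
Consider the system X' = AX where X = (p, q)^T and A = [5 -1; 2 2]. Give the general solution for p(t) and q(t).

Coefficient matrix A = [[5, -1], [2, 2]].
Characteristic polynomial det(A - λI) = λ^2 - 7λ + 12 = 0.
Eigenvalues λ = 3, 4.
For λ=3: (A-λI) row 1 is [2, -1], so an eigenvector is (-1, -2).
For λ=4: (A-λI) row 1 is [1, -1], so an eigenvector is (1, 1).
General solution: K_1e^(3t)(-1,-2) + K_2e^(4t)(1,1).

p(t) = -K_1e^(3t) + K_2e^(4t), q(t) = -2K_1e^(3t) + K_2e^(4t)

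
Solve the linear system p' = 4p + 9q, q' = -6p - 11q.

Coefficient matrix A = [[4, 9], [-6, -11]].
Characteristic polynomial det(A - λI) = λ^2 + 7λ + 10 = 0.
Eigenvalues λ = -5, -2.
For λ=-5: (A-λI) row 1 is [9, 9], so an eigenvector is (-1, 1).
For λ=-2: (A-λI) row 1 is [6, 9], so an eigenvector is (-3, 2).
General solution: C_1e^(-5t)(-1,1) + C_2e^(-2t)(-3,2).

p(t) = -C_1e^(-5t) - 3C_2e^(-2t), q(t) = C_1e^(-5t) + 2C_2e^(-2t)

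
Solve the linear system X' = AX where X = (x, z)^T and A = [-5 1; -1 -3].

Coefficient matrix A = [[-5, 1], [-1, -3]].
Characteristic polynomial det(A - λI) = λ^2 + 8λ + 16 = 0.
Single eigenvalue λ = -4 with algebraic multiplicity 2.
Eigenvector v = (-1,-1); generalized eigenvector w with (A-λI)w=v is (1,0).
General solution: e^(-4t)[c_1·v + c_2·(t·v + w)].

x(t) = -c_1e^(-4t) - c_2te^(-4t) + c_2e^(-4t), z(t) = -c_1e^(-4t) - c_2te^(-4t)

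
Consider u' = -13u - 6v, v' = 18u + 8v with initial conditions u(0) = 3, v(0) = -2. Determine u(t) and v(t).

u(t) = -5e^(-t) + 8e^(-4t), v(t) = 10e^(-t) - 12e^(-4t)

Coefficient matrix A = [[-13, -6], [18, 8]].
Characteristic polynomial det(A - λI) = λ^2 + 5λ + 4 = 0.
Eigenvalues λ = -1, -4.
For λ=-1: (A-λI) row 1 is [-12, -6], so an eigenvector is (1, -2).
For λ=-4: (A-λI) row 1 is [-9, -6], so an eigenvector is (2, -3).
General solution: c_1e^(-t)(1,-2) + c_2e^(-4t)(2,-3).
Applying u(0)=3, v(0)=-2 gives c_1=-5, c_2=4.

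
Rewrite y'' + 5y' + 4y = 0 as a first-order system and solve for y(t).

y(t) = K_1e^(-4t) + K_2e^(-t)

Let x_1 = y, x_2 = y'. Then x_1' = x_2 and x_2' = -4x_1 - 5x_2.
A = [[0,1],[-4,-5]]; det(A-λI) = λ^2 + 5λ + 4.
Eigenvalues λ = -4, -1 with eigenvectors (1,-4), (1,-1).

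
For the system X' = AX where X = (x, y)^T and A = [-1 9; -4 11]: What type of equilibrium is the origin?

unstable improper node

A = [[-1,9],[-4,11]]; det(A-λI) = λ^2 - 10λ + 25.
repeated λ = 5 with a single eigenvector.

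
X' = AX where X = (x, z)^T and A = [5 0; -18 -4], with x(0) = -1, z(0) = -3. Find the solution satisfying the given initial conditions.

Coefficient matrix A = [[5, 0], [-18, -4]].
Characteristic polynomial det(A - λI) = λ^2 - λ - 20 = 0.
Eigenvalues λ = 5, -4.
For λ=5: (A-λI) row 2 is [-18, -9], so an eigenvector is (-1, 2).
For λ=-4: (A-λI) row 1 is [9, 0], so an eigenvector is (0, 1).
General solution: C_1e^(5t)(-1,2) + C_2e^(-4t)(0,1).
Applying x(0)=-1, z(0)=-3 gives C_1=1, C_2=-5.

x(t) = -e^(5t), z(t) = 2e^(5t) - 5e^(-4t)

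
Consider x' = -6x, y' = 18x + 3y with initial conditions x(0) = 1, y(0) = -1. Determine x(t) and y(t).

Coefficient matrix A = [[-6, 0], [18, 3]].
Characteristic polynomial det(A - λI) = λ^2 + 3λ - 18 = 0.
Eigenvalues λ = -6, 3.
For λ=-6: (A-λI) row 2 is [18, 9], so an eigenvector is (1, -2).
For λ=3: (A-λI) row 1 is [-9, 0], so an eigenvector is (0, 1).
General solution: K_1e^(-6t)(1,-2) + K_2e^(3t)(0,1).
Applying x(0)=1, y(0)=-1 gives K_1=1, K_2=1.

x(t) = e^(-6t), y(t) = e^(3t) - 2e^(-6t)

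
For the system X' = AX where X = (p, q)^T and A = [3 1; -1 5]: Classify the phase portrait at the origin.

unstable improper node

A = [[3,1],[-1,5]]; det(A-λI) = λ^2 - 8λ + 16.
repeated λ = 4 with a single eigenvector.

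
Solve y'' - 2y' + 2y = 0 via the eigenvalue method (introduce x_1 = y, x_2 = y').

y(t) = c_1e^(t)cos(t) + c_2e^(t)sin(t)

Let x_1 = y, x_2 = y'. Then x_1' = x_2 and x_2' = -2x_1 + 2x_2.
A = [[0,1],[-2,2]]; det(A-λI) = λ^2 - 2λ + 2.
Eigenvalues λ = 1 ± i.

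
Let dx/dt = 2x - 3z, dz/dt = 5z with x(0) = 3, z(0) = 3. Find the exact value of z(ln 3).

729

A = [[2,-3],[0,5]]; eigenvalues λ = 2, 5.
Eigenvectors: (-1,0) for λ=2, (1,-1) for λ=5.
From the initial condition, c_1 = -6, c_2 = -3.
z(ln 3) = (-6)(3^2)(0) + (-3)(3^5)(-1) = 729.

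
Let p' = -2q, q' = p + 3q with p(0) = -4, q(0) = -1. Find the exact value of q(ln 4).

A = [[0,-2],[1,3]]; eigenvalues λ = 2, 1.
Eigenvectors: (-1,1) for λ=2, (2,-1) for λ=1.
From the initial condition, c_1 = -6, c_2 = -5.
q(ln 4) = (-6)(4^2)(1) + (-5)(4^1)(-1) = -76.

-76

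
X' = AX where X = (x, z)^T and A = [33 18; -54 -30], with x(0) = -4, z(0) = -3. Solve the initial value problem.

Coefficient matrix A = [[33, 18], [-54, -30]].
Characteristic polynomial det(A - λI) = λ^2 - 3λ - 18 = 0.
Eigenvalues λ = 6, -3.
For λ=6: (A-λI) row 1 is [27, 18], so an eigenvector is (2, -3).
For λ=-3: (A-λI) row 1 is [36, 18], so an eigenvector is (-1, 2).
General solution: K_1e^(6t)(2,-3) + K_2e^(-3t)(-1,2).
Applying x(0)=-4, z(0)=-3 gives K_1=-11, K_2=-18.

x(t) = -22e^(6t) + 18e^(-3t), z(t) = 33e^(6t) - 36e^(-3t)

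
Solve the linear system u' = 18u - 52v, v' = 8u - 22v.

u(t) = 3C_1e^(-2t)sin(4t) - 2C_1e^(-2t)cos(4t) - 2C_2e^(-2t)sin(4t) - 3C_2e^(-2t)cos(4t), v(t) = C_1e^(-2t)sin(4t) - C_1e^(-2t)cos(4t) - C_2e^(-2t)sin(4t) - C_2e^(-2t)cos(4t)

Coefficient matrix A = [[18, -52], [8, -22]].
Characteristic polynomial det(A - λI) = λ^2 + 4λ + 20 = 0.
Eigenvalues λ = -2 ± 4i (complex conjugate pair).
For λ=-2+4i: an eigenvector is (-2,-1) - i(3,1) = (-2 - 3i, -1 - i).
A real fundamental pair from Re and Im of e^((-2+4i)t)v: X_1 = e^(-2t)(cos(4t)·(-2,-1) + sin(4t)·(3,1)), X_2 = e^(-2t)(sin(4t)·(-2,-1) - cos(4t)·(3,1)).
General solution: C_1X_1 + C_2X_2.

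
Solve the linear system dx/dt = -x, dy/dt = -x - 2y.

Coefficient matrix A = [[-1, 0], [-1, -2]].
Characteristic polynomial det(A - λI) = λ^2 + 3λ + 2 = 0.
Eigenvalues λ = -1, -2.
For λ=-1: (A-λI) row 2 is [-1, -1], so an eigenvector is (-1, 1).
For λ=-2: (A-λI) row 1 is [1, 0], so an eigenvector is (0, -1).
General solution: K_1e^(-t)(-1,1) + K_2e^(-2t)(0,-1).

x(t) = -K_1e^(-t), y(t) = K_1e^(-t) - K_2e^(-2t)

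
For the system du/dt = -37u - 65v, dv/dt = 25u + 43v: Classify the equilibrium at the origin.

unstable spiral

A = [[-37,-65],[25,43]]; det(A-λI) = λ^2 - 6λ + 34.
λ = 3 ± 5i: positive real part.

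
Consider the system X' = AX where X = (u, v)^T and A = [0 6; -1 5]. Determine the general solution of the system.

Coefficient matrix A = [[0, 6], [-1, 5]].
Characteristic polynomial det(A - λI) = λ^2 - 5λ + 6 = 0.
Eigenvalues λ = 2, 3.
For λ=2: (A-λI) row 1 is [-2, 6], so an eigenvector is (-3, -1).
For λ=3: (A-λI) row 1 is [-3, 6], so an eigenvector is (2, 1).
General solution: C_1e^(2t)(-3,-1) + C_2e^(3t)(2,1).

u(t) = -3C_1e^(2t) + 2C_2e^(3t), v(t) = -C_1e^(2t) + C_2e^(3t)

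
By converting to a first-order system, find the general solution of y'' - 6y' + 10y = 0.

y(t) = C_1e^(3t)cos(t) + C_2e^(3t)sin(t)

Let x_1 = y, x_2 = y'. Then x_1' = x_2 and x_2' = -10x_1 + 6x_2.
A = [[0,1],[-10,6]]; det(A-λI) = λ^2 - 6λ + 10.
Eigenvalues λ = 3 ± i.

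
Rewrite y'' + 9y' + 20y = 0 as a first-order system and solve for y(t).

y(t) = c_1e^(-4t) + c_2e^(-5t)

Let x_1 = y, x_2 = y'. Then x_1' = x_2 and x_2' = -20x_1 - 9x_2.
A = [[0,1],[-20,-9]]; det(A-λI) = λ^2 + 9λ + 20.
Eigenvalues λ = -4, -5 with eigenvectors (1,-4), (1,-5).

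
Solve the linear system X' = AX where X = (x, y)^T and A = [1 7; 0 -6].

Coefficient matrix A = [[1, 7], [0, -6]].
Characteristic polynomial det(A - λI) = λ^2 + 5λ - 6 = 0.
Eigenvalues λ = 1, -6.
For λ=1: (A-λI) row 1 is [0, 7], so an eigenvector is (1, 0).
For λ=-6: (A-λI) row 1 is [7, 7], so an eigenvector is (-1, 1).
General solution: c_1e^(t)(1,0) + c_2e^(-6t)(-1,1).

x(t) = c_1e^(t) - c_2e^(-6t), y(t) = c_2e^(-6t)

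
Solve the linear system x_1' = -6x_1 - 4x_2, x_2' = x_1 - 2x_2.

Coefficient matrix A = [[-6, -4], [1, -2]].
Characteristic polynomial det(A - λI) = λ^2 + 8λ + 16 = 0.
Single eigenvalue λ = -4 with algebraic multiplicity 2.
Eigenvector v = (2,-1); generalized eigenvector w with (A-λI)w=v is (3,-2).
General solution: e^(-4t)[c_1·v + c_2·(t·v + w)].

x_1(t) = 2c_1e^(-4t) + 2c_2te^(-4t) + 3c_2e^(-4t), x_2(t) = -c_1e^(-4t) - c_2te^(-4t) - 2c_2e^(-4t)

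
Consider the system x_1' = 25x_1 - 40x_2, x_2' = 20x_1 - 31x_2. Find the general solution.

x_1(t) = -3C_1e^(-3t)sin(4t) + C_1e^(-3t)cos(4t) + C_2e^(-3t)sin(4t) + 3C_2e^(-3t)cos(4t), x_2(t) = -2C_1e^(-3t)sin(4t) + C_1e^(-3t)cos(4t) + C_2e^(-3t)sin(4t) + 2C_2e^(-3t)cos(4t)

Coefficient matrix A = [[25, -40], [20, -31]].
Characteristic polynomial det(A - λI) = λ^2 + 6λ + 25 = 0.
Eigenvalues λ = -3 ± 4i (complex conjugate pair).
For λ=-3+4i: an eigenvector is (1,1) - i(-3,-2) = (1 + 3i, 1 + 2i).
A real fundamental pair from Re and Im of e^((-3+4i)t)v: X_1 = e^(-3t)(cos(4t)·(1,1) + sin(4t)·(-3,-2)), X_2 = e^(-3t)(sin(4t)·(1,1) - cos(4t)·(-3,-2)).
General solution: C_1X_1 + C_2X_2.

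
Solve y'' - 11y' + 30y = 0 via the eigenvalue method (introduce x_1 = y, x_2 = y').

Let x_1 = y, x_2 = y'. Then x_1' = x_2 and x_2' = -30x_1 + 11x_2.
A = [[0,1],[-30,11]]; det(A-λI) = λ^2 - 11λ + 30.
Eigenvalues λ = 6, 5 with eigenvectors (1,6), (1,5).

y(t) = C_1e^(6t) + C_2e^(5t)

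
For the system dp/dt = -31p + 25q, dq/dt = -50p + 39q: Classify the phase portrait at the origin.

A = [[-31,25],[-50,39]]; det(A-λI) = λ^2 - 8λ + 41.
λ = 4 ± 5i: positive real part.

unstable spiral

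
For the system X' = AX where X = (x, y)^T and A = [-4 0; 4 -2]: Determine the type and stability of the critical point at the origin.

A = [[-4,0],[4,-2]]; det(A-λI) = λ^2 + 6λ + 8.
λ = -2, -4: both negative.

stable node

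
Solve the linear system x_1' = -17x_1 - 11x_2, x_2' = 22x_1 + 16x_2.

Coefficient matrix A = [[-17, -11], [22, 16]].
Characteristic polynomial det(A - λI) = λ^2 + λ - 30 = 0.
Eigenvalues λ = 5, -6.
For λ=5: (A-λI) row 1 is [-22, -11], so an eigenvector is (1, -2).
For λ=-6: (A-λI) row 1 is [-11, -11], so an eigenvector is (-1, 1).
General solution: C_1e^(5t)(1,-2) + C_2e^(-6t)(-1,1).

x_1(t) = C_1e^(5t) - C_2e^(-6t), x_2(t) = -2C_1e^(5t) + C_2e^(-6t)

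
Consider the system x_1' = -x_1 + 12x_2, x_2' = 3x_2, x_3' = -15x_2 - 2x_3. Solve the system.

x_1(t) = c_1e^(-t) + 3c_2e^(3t), x_2(t) = c_2e^(3t), x_3(t) = -3c_2e^(3t) + c_3e^(-2t)

Coefficient matrix A = [[-1, 12, 0], [0, 3, 0], [0, -15, -2]].
det(A - λI) = 0 gives eigenvalues λ = -1, 3, -2.
For λ=-1: eigenvector (1,0,0).
For λ=3: eigenvector (3,1,-3).
For λ=-2: eigenvector (0,0,1).
General solution: c_1e^(-t)(1,0,0) + c_2e^(3t)(3,1,-3) + c_3e^(-2t)(0,0,1).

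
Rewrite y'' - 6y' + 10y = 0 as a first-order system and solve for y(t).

y(t) = C_1e^(3t)cos(t) + C_2e^(3t)sin(t)

Let x_1 = y, x_2 = y'. Then x_1' = x_2 and x_2' = -10x_1 + 6x_2.
A = [[0,1],[-10,6]]; det(A-λI) = λ^2 - 6λ + 10.
Eigenvalues λ = 3 ± i.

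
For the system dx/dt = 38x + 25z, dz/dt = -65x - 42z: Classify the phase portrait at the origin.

A = [[38,25],[-65,-42]]; det(A-λI) = λ^2 + 4λ + 29.
λ = -2 ± 5i: negative real part.

stable spiral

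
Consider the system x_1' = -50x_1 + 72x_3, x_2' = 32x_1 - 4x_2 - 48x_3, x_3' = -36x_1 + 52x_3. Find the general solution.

Coefficient matrix A = [[-50, 0, 72], [32, -4, -48], [-36, 0, 52]].
det(A - λI) = 0 gives eigenvalues λ = 4, -4, -2.
For λ=4: eigenvector (-4,2,-3).
For λ=-4: eigenvector (0,1,0).
For λ=-2: eigenvector (-3,0,-2).
General solution: c_1e^(4t)(-4,2,-3) + c_2e^(-4t)(0,1,0) + c_3e^(-2t)(-3,0,-2).

x_1(t) = -4c_1e^(4t) - 3c_3e^(-2t), x_2(t) = 2c_1e^(4t) + c_2e^(-4t), x_3(t) = -3c_1e^(4t) - 2c_3e^(-2t)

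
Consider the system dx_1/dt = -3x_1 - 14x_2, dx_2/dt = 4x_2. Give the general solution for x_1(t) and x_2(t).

Coefficient matrix A = [[-3, -14], [0, 4]].
Characteristic polynomial det(A - λI) = λ^2 - λ - 12 = 0.
Eigenvalues λ = 4, -3.
For λ=4: (A-λI) row 1 is [-7, -14], so an eigenvector is (-2, 1).
For λ=-3: (A-λI) row 1 is [0, -14], so an eigenvector is (1, 0).
General solution: K_1e^(4t)(-2,1) + K_2e^(-3t)(1,0).

x_1(t) = -2K_1e^(4t) + K_2e^(-3t), x_2(t) = K_1e^(4t)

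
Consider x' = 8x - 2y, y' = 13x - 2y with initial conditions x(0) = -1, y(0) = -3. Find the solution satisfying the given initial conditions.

Coefficient matrix A = [[8, -2], [13, -2]].
Characteristic polynomial det(A - λI) = λ^2 - 6λ + 10 = 0.
Eigenvalues λ = 3 ± i (complex conjugate pair).
For λ=3+i: an eigenvector is (-1,-3) - i(1,2) = (-1 - i, -3 - 2i).
A real fundamental pair from Re and Im of e^((3+i)t)v: X_1 = e^(3t)(cos(t)·(-1,-3) + sin(t)·(1,2)), X_2 = e^(3t)(sin(t)·(-1,-3) - cos(t)·(1,2)).
General solution: C_1X_1 + C_2X_2.
Applying x(0)=-1, y(0)=-3 gives C_1=1, C_2=0.

x(t) = e^(3t)sin(t) - e^(3t)cos(t), y(t) = 2e^(3t)sin(t) - 3e^(3t)cos(t)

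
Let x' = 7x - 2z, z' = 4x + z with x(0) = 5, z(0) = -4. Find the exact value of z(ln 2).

304

A = [[7,-2],[4,1]]; eigenvalues λ = 5, 3.
Eigenvectors: (-1,-1) for λ=5, (1,2) for λ=3.
From the initial condition, c_1 = -14, c_2 = -9.
z(ln 2) = (-14)(2^5)(-1) + (-9)(2^3)(2) = 304.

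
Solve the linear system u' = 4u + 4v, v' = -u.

Coefficient matrix A = [[4, 4], [-1, 0]].
Characteristic polynomial det(A - λI) = λ^2 - 4λ + 4 = 0.
Single eigenvalue λ = 2 with algebraic multiplicity 2.
Eigenvector v = (2,-1); generalized eigenvector w with (A-λI)w=v is (-3,2).
General solution: e^(2t)[C_1·v + C_2·(t·v + w)].

u(t) = 2C_1e^(2t) + 2C_2te^(2t) - 3C_2e^(2t), v(t) = -C_1e^(2t) - C_2te^(2t) + 2C_2e^(2t)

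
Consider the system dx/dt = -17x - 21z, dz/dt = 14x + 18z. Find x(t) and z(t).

x(t) = 3c_1e^(-3t) + c_2e^(4t), z(t) = -2c_1e^(-3t) - c_2e^(4t)

Coefficient matrix A = [[-17, -21], [14, 18]].
Characteristic polynomial det(A - λI) = λ^2 - λ - 12 = 0.
Eigenvalues λ = -3, 4.
For λ=-3: (A-λI) row 1 is [-14, -21], so an eigenvector is (3, -2).
For λ=4: (A-λI) row 1 is [-21, -21], so an eigenvector is (1, -1).
General solution: c_1e^(-3t)(3,-2) + c_2e^(4t)(1,-1).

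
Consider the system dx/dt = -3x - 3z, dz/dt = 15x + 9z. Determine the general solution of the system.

x(t) = -C_1e^(3t)cos(3t) - C_2e^(3t)sin(3t), z(t) = -C_1e^(3t)sin(3t) + 2C_1e^(3t)cos(3t) + 2C_2e^(3t)sin(3t) + C_2e^(3t)cos(3t)

Coefficient matrix A = [[-3, -3], [15, 9]].
Characteristic polynomial det(A - λI) = λ^2 - 6λ + 18 = 0.
Eigenvalues λ = 3 ± 3i (complex conjugate pair).
For λ=3+3i: an eigenvector is (-1,2) - i(0,-1) = (-1, 2 + i).
A real fundamental pair from Re and Im of e^((3+3i)t)v: X_1 = e^(3t)(cos(3t)·(-1,2) + sin(3t)·(0,-1)), X_2 = e^(3t)(sin(3t)·(-1,2) - cos(3t)·(0,-1)).
General solution: C_1X_1 + C_2X_2.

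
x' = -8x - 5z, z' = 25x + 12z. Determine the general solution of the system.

Coefficient matrix A = [[-8, -5], [25, 12]].
Characteristic polynomial det(A - λI) = λ^2 - 4λ + 29 = 0.
Eigenvalues λ = 2 ± 5i (complex conjugate pair).
For λ=2+5i: an eigenvector is (0,-1) - i(1,-2) = (0 - i, -1 + 2i).
A real fundamental pair from Re and Im of e^((2+5i)t)v: X_1 = e^(2t)(cos(5t)·(0,-1) + sin(5t)·(1,-2)), X_2 = e^(2t)(sin(5t)·(0,-1) - cos(5t)·(1,-2)).
General solution: c_1X_1 + c_2X_2.

x(t) = c_1e^(2t)sin(5t) - c_2e^(2t)cos(5t), z(t) = -2c_1e^(2t)sin(5t) - c_1e^(2t)cos(5t) - c_2e^(2t)sin(5t) + 2c_2e^(2t)cos(5t)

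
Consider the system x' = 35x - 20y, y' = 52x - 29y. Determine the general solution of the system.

x(t) = 2C_1e^(3t)sin(4t) - C_1e^(3t)cos(4t) - C_2e^(3t)sin(4t) - 2C_2e^(3t)cos(4t), y(t) = 3C_1e^(3t)sin(4t) - 2C_1e^(3t)cos(4t) - 2C_2e^(3t)sin(4t) - 3C_2e^(3t)cos(4t)

Coefficient matrix A = [[35, -20], [52, -29]].
Characteristic polynomial det(A - λI) = λ^2 - 6λ + 25 = 0.
Eigenvalues λ = 3 ± 4i (complex conjugate pair).
For λ=3+4i: an eigenvector is (-1,-2) - i(2,3) = (-1 - 2i, -2 - 3i).
A real fundamental pair from Re and Im of e^((3+4i)t)v: X_1 = e^(3t)(cos(4t)·(-1,-2) + sin(4t)·(2,3)), X_2 = e^(3t)(sin(4t)·(-1,-2) - cos(4t)·(2,3)).
General solution: C_1X_1 + C_2X_2.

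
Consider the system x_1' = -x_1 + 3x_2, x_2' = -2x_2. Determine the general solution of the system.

x_1(t) = -c_1e^(-t) - 3c_2e^(-2t), x_2(t) = c_2e^(-2t)

Coefficient matrix A = [[-1, 3], [0, -2]].
Characteristic polynomial det(A - λI) = λ^2 + 3λ + 2 = 0.
Eigenvalues λ = -1, -2.
For λ=-1: (A-λI) row 1 is [0, 3], so an eigenvector is (-1, 0).
For λ=-2: (A-λI) row 1 is [1, 3], so an eigenvector is (-3, 1).
General solution: c_1e^(-t)(-1,0) + c_2e^(-2t)(-3,1).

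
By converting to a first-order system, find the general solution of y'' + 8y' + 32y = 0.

Let x_1 = y, x_2 = y'. Then x_1' = x_2 and x_2' = -32x_1 - 8x_2.
A = [[0,1],[-32,-8]]; det(A-λI) = λ^2 + 8λ + 32.
Eigenvalues λ = -4 ± 4i.

y(t) = K_1e^(-4t)cos(4t) + K_2e^(-4t)sin(4t)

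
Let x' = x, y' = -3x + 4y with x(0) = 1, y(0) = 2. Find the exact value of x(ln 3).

A = [[1,0],[-3,4]]; eigenvalues λ = 4, 1.
Eigenvectors: (0,1) for λ=4, (-1,-1) for λ=1.
From the initial condition, c_1 = 1, c_2 = -1.
x(ln 3) = (1)(3^4)(0) + (-1)(3^1)(-1) = 3.

3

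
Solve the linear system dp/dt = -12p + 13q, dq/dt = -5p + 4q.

Coefficient matrix A = [[-12, 13], [-5, 4]].
Characteristic polynomial det(A - λI) = λ^2 + 8λ + 17 = 0.
Eigenvalues λ = -4 ± i (complex conjugate pair).
For λ=-4+i: an eigenvector is (3,2) - i(2,1) = (3 - 2i, 2 - i).
A real fundamental pair from Re and Im of e^((-4+i)t)v: X_1 = e^(-4t)(cos(t)·(3,2) + sin(t)·(2,1)), X_2 = e^(-4t)(sin(t)·(3,2) - cos(t)·(2,1)).
General solution: K_1X_1 + K_2X_2.

p(t) = 2K_1e^(-4t)sin(t) + 3K_1e^(-4t)cos(t) + 3K_2e^(-4t)sin(t) - 2K_2e^(-4t)cos(t), q(t) = K_1e^(-4t)sin(t) + 2K_1e^(-4t)cos(t) + 2K_2e^(-4t)sin(t) - K_2e^(-4t)cos(t)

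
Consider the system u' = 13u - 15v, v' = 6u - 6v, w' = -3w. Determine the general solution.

u(t) = 5K_2e^(4t) - 3K_3e^(3t), v(t) = 3K_2e^(4t) - 2K_3e^(3t), w(t) = K_1e^(-3t)

Coefficient matrix A = [[13, -15, 0], [6, -6, 0], [0, 0, -3]].
det(A - λI) = 0 gives eigenvalues λ = -3, 4, 3.
For λ=-3: eigenvector (0,0,1).
For λ=4: eigenvector (5,3,0).
For λ=3: eigenvector (-3,-2,0).
General solution: K_1e^(-3t)(0,0,1) + K_2e^(4t)(5,3,0) + K_3e^(3t)(-3,-2,0).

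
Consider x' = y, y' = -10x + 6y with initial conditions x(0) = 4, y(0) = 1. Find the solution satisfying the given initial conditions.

Coefficient matrix A = [[0, 1], [-10, 6]].
Characteristic polynomial det(A - λI) = λ^2 - 6λ + 10 = 0.
Eigenvalues λ = 3 ± i (complex conjugate pair).
For λ=3+i: an eigenvector is (0,-1) - i(-1,-3) = (0 + i, -1 + 3i).
A real fundamental pair from Re and Im of e^((3+i)t)v: X_1 = e^(3t)(cos(t)·(0,-1) + sin(t)·(-1,-3)), X_2 = e^(3t)(sin(t)·(0,-1) - cos(t)·(-1,-3)).
General solution: c_1X_1 + c_2X_2.
Applying x(0)=4, y(0)=1 gives c_1=11, c_2=4.

x(t) = -11e^(3t)sin(t) + 4e^(3t)cos(t), y(t) = -37e^(3t)sin(t) + e^(3t)cos(t)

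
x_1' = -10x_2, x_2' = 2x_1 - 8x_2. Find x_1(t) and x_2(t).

x_1(t) = -2C_1e^(-4t)sin(2t) - C_1e^(-4t)cos(2t) - C_2e^(-4t)sin(2t) + 2C_2e^(-4t)cos(2t), x_2(t) = -C_1e^(-4t)sin(2t) + C_2e^(-4t)cos(2t)

Coefficient matrix A = [[0, -10], [2, -8]].
Characteristic polynomial det(A - λI) = λ^2 + 8λ + 20 = 0.
Eigenvalues λ = -4 ± 2i (complex conjugate pair).
For λ=-4+2i: an eigenvector is (-1,0) - i(-2,-1) = (-1 + 2i, 0 + i).
A real fundamental pair from Re and Im of e^((-4+2i)t)v: X_1 = e^(-4t)(cos(2t)·(-1,0) + sin(2t)·(-2,-1)), X_2 = e^(-4t)(sin(2t)·(-1,0) - cos(2t)·(-2,-1)).
General solution: C_1X_1 + C_2X_2.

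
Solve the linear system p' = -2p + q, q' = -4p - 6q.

p(t) = -C_1e^(-4t) - C_2te^(-4t) + C_2e^(-4t), q(t) = 2C_1e^(-4t) + 2C_2te^(-4t) - 3C_2e^(-4t)

Coefficient matrix A = [[-2, 1], [-4, -6]].
Characteristic polynomial det(A - λI) = λ^2 + 8λ + 16 = 0.
Single eigenvalue λ = -4 with algebraic multiplicity 2.
Eigenvector v = (-1,2); generalized eigenvector w with (A-λI)w=v is (1,-3).
General solution: e^(-4t)[C_1·v + C_2·(t·v + w)].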